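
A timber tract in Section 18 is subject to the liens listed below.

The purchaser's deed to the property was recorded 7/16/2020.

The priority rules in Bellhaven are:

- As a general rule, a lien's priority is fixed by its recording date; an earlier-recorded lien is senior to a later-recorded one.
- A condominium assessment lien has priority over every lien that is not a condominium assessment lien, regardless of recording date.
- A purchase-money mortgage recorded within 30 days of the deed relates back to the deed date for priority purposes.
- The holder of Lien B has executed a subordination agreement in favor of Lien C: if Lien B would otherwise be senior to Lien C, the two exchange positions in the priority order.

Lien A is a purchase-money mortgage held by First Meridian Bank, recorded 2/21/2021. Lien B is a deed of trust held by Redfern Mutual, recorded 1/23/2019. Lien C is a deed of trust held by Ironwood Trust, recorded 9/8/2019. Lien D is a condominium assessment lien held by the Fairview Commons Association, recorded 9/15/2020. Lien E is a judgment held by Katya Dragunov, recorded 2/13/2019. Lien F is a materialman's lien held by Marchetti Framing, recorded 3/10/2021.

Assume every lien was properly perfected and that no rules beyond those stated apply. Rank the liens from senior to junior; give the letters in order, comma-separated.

First, effective dates: A missed the 30-day window (220 days after the deed), so its recording date stands.
D is a condominium assessment lien and takes priority over every other lien.
Remaining liens by effective date: B (1/23/2019), E (2/13/2019), C (9/8/2019), A (2/21/2021), F (3/10/2021).
Because B would otherwise rank above C, the subordination swaps them.

D, C, E, B, A, F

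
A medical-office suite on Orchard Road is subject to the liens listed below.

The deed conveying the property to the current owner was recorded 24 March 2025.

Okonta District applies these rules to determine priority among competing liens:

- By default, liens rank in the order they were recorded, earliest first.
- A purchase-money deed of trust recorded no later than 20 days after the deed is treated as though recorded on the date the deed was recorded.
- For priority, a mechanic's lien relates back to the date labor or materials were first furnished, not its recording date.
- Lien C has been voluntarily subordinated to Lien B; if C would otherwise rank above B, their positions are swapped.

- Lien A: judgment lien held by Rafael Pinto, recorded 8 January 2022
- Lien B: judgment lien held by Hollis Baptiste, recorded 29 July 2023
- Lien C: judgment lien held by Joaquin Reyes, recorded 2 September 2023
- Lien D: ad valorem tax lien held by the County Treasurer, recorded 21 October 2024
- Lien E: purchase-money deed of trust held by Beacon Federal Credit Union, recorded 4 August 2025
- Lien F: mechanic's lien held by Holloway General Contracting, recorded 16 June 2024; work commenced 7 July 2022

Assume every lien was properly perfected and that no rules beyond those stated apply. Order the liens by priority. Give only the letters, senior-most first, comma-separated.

Adjusting effective dates: E missed the 20-day window (133 days after the deed), so its recording date stands; F's effective date is 7 July 2022, when work began.
By effective date: A (8 January 2022), F (7 July 2022), B (29 July 2023), C (2 September 2023), D (21 October 2024), E (4 August 2025).
Since C is not senior to B, the subordination leaves the order unchanged.

A, F, B, C, D, E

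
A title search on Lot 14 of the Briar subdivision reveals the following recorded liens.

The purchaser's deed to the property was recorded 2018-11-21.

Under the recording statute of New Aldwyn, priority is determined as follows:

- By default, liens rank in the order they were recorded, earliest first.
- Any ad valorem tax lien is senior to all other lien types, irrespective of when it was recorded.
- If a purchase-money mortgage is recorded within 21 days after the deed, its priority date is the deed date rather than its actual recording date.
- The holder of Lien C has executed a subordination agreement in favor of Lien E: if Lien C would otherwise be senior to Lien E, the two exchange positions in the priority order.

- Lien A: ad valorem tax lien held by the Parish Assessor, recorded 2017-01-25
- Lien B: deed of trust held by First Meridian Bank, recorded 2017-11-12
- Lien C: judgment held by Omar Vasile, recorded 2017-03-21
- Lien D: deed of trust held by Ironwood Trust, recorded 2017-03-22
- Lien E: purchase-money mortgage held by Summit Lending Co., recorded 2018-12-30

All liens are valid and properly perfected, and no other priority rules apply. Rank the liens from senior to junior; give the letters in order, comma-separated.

A, E, D, B, C

Effective dates after the stated exceptions: E was recorded 39 days after the deed — beyond 21 days — so no relation-back applies.
A, as an ad valorem tax lien, has superpriority and ranks first.
The other liens, earliest effective date first: C (2017-03-21), D (2017-03-22), B (2017-11-12), E (2018-12-30).
C is senior to E before the subordination, so the two trade places.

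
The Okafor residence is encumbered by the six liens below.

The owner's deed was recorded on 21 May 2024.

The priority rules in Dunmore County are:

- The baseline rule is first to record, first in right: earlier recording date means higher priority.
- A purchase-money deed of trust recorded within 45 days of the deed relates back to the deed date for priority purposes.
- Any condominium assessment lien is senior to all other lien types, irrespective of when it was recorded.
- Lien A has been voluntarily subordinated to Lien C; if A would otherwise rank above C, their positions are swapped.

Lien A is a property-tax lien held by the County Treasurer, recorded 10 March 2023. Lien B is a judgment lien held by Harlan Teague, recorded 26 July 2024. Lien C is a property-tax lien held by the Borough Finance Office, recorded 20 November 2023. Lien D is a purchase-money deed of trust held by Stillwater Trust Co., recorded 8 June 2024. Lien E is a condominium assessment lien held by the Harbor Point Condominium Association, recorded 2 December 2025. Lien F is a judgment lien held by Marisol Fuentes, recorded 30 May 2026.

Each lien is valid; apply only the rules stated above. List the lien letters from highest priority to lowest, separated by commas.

E, C, A, D, B, F

Effective dates: D's effective date is the deed date, 21 May 2024.
E, as a condominium assessment lien, has superpriority and ranks first.
Among the remaining liens, by effective date: A (10 March 2023), C (20 November 2023), D (21 May 2024), B (26 July 2024), F (30 May 2026).
A would otherwise be senior to C, so under the subordination agreement A and C exchange positions.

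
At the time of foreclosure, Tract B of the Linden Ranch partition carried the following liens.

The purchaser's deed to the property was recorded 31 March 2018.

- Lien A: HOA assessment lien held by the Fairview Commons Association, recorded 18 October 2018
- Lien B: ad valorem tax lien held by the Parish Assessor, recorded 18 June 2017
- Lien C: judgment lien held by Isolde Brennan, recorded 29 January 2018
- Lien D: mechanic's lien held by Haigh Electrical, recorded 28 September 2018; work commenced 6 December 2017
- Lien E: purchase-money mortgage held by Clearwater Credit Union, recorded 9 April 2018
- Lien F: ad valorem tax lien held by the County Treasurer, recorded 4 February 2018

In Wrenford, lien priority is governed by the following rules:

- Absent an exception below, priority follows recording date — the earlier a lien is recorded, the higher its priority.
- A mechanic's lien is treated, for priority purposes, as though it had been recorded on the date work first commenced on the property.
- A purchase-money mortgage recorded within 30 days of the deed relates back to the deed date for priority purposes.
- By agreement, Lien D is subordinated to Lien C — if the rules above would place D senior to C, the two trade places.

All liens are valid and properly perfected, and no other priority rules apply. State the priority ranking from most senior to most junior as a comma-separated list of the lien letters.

B, C, D, F, E, A

Effective dates: D relates back to 6 December 2017 (work commenced); E relates back to the deed date 31 March 2018.
By effective date, earliest first: B (18 June 2017), D (6 December 2017), C (29 January 2018), F (4 February 2018), E (31 March 2018), A (18 October 2018).
D is senior to C before the subordination, so the two trade places.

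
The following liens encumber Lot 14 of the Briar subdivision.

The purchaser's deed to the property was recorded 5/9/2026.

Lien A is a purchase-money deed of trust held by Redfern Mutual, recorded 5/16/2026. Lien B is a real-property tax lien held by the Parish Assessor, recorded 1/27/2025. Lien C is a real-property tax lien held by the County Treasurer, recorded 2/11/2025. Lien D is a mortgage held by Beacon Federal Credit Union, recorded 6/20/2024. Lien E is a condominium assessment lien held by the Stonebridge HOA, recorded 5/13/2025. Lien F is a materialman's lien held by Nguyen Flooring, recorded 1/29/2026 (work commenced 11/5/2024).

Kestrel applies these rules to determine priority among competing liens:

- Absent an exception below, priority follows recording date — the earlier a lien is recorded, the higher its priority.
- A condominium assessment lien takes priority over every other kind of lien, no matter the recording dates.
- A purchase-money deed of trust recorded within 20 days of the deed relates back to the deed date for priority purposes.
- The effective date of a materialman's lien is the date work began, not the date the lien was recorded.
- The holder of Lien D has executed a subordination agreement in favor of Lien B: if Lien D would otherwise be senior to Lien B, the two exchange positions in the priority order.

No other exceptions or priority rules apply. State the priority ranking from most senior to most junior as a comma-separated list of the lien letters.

E, B, F, D, C, A

First, effective dates: A relates back to the deed date 5/9/2026; F's effective date is 11/5/2024, when work began.
As a condominium assessment lien, E is senior to every other lien.
The other liens, earliest effective date first: D (6/20/2024), F (11/5/2024), B (1/27/2025), C (2/11/2025), A (5/9/2026).
D would otherwise be senior to B, so under the subordination agreement D and B exchange positions.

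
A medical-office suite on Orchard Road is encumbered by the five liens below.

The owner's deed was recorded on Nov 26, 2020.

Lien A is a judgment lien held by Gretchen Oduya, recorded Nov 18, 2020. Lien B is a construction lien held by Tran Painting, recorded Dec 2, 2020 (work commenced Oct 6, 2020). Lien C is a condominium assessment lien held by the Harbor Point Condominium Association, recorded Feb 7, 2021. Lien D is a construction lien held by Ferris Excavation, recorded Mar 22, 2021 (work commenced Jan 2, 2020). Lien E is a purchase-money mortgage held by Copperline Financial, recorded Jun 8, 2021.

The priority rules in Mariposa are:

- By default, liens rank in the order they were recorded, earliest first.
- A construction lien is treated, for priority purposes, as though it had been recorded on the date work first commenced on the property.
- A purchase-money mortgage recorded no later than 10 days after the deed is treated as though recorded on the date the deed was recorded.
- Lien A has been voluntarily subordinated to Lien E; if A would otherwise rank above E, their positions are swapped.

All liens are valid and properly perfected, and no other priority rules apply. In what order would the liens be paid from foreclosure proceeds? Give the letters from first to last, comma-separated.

Adjusting effective dates: B is treated as recorded Oct 6, 2020, the work-commencement date; D's effective date is Jan 2, 2020, when work began; E was recorded 194 days after the deed — beyond 10 days — so no relation-back applies.
Sorted by effective date: D (Jan 2, 2020), B (Oct 6, 2020), A (Nov 18, 2020), C (Feb 7, 2021), E (Jun 8, 2021).
A would otherwise be senior to E, so under the subordination agreement A and E exchange positions.

D, B, E, C, A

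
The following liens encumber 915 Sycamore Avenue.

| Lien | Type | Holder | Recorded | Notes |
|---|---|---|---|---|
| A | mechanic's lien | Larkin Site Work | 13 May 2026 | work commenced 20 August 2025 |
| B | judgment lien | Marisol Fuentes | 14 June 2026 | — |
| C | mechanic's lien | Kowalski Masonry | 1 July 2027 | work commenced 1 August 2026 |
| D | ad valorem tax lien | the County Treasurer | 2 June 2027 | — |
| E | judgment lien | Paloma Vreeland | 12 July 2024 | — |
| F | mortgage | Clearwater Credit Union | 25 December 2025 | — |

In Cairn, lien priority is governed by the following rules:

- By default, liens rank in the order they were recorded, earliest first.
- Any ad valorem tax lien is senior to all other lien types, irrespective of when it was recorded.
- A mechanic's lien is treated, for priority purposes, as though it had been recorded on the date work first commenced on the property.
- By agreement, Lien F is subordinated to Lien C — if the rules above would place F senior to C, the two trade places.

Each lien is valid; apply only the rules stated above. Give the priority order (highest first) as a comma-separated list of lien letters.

D, E, A, C, B, F

Effective dates: A relates back to 20 August 2025 (work commenced); C is treated as recorded 1 August 2026, the work-commencement date.
D is an ad valorem tax lien and takes priority over every other lien.
The other liens, earliest effective date first: E (12 July 2024), A (20 August 2025), F (25 December 2025), B (14 June 2026), C (1 August 2026).
The subordination applies — F was senior to C — so F and C swap.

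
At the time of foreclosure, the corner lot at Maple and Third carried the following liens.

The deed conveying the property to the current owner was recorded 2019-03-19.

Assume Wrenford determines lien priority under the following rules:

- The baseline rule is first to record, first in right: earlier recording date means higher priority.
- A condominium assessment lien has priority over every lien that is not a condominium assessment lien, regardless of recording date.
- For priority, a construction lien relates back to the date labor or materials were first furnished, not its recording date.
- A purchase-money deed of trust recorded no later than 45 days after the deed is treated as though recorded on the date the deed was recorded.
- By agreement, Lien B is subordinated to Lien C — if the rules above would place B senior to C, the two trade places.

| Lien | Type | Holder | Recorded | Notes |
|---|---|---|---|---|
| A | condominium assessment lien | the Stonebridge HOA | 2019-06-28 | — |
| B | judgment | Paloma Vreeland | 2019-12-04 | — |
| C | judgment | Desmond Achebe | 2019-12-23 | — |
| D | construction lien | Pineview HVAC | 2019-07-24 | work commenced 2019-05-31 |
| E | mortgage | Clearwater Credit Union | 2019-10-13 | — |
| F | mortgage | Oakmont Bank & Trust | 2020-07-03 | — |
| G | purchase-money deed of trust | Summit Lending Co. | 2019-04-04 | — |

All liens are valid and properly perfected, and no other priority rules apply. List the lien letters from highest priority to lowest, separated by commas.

A, G, D, E, C, B, F

Effective dates: D's effective date is 2019-05-31, when work began; G was recorded within the 45-day window, so its effective date is the deed date 2019-03-19.
A is a condominium assessment lien, so it outranks all other liens regardless of date.
Ordering the rest by effective date: G (2019-03-19), D (2019-05-31), E (2019-10-13), B (2019-12-04), C (2019-12-23), F (2020-07-03).
Because B would otherwise rank above C, the subordination swaps them.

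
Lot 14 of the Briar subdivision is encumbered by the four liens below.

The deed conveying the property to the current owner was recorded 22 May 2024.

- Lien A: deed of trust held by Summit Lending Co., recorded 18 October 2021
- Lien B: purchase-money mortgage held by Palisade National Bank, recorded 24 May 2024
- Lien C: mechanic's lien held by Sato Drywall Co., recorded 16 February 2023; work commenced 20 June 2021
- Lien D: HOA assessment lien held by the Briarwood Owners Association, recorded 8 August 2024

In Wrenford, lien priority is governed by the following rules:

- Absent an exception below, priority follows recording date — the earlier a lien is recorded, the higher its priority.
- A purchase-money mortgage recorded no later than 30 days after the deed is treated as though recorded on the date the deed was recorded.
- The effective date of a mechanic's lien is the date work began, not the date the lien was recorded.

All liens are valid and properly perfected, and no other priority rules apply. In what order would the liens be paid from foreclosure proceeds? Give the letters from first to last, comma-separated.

C, A, B, D

Adjusting effective dates: B was recorded within the 30-day window, so its effective date is the deed date 22 May 2024; C's effective date is 20 June 2021, when work began.
Sorted by effective date: C (20 June 2021), A (18 October 2021), B (22 May 2024), D (8 August 2024).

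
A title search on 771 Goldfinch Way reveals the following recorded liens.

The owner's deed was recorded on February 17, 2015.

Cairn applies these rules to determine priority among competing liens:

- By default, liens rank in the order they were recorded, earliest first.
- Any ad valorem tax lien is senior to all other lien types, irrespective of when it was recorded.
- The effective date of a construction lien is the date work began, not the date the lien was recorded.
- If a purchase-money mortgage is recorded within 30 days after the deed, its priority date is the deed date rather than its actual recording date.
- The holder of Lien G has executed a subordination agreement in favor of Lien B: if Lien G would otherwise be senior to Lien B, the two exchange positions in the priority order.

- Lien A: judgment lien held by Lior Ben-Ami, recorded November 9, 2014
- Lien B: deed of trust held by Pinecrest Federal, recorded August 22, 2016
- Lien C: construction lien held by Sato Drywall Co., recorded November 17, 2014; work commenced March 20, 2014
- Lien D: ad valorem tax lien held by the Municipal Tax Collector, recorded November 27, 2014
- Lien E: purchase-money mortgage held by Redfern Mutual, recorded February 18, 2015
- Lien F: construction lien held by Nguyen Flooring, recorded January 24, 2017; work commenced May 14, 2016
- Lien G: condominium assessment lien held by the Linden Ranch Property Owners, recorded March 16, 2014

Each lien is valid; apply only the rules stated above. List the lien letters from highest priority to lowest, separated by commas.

D, B, C, A, E, F, G

Effective dates: C is treated as recorded March 20, 2014, the work-commencement date; E's effective date is the deed date, February 17, 2015; F is treated as recorded May 14, 2016, the work-commencement date.
As an ad valorem tax lien, D is senior to every other lien.
Among the remaining liens, by effective date: G (March 16, 2014), C (March 20, 2014), A (November 9, 2014), E (February 17, 2015), F (May 14, 2016), B (August 22, 2016).
G would otherwise be senior to B, so under the subordination agreement G and B exchange positions.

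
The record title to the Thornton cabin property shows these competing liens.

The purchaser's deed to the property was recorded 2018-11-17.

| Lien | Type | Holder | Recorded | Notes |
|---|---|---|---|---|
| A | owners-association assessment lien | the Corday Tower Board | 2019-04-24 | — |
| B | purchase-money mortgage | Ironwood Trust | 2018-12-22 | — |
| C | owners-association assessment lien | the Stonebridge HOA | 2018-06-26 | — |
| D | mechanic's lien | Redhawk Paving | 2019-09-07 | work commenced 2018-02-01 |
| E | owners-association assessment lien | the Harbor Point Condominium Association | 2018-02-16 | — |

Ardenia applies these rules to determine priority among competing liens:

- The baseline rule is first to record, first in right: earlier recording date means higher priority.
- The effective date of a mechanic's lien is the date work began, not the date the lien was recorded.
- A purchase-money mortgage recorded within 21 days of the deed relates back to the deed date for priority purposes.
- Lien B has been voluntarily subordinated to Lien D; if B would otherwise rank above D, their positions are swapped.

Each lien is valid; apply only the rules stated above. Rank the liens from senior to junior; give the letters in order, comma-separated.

D, E, C, B, A

Effective dates after the stated exceptions: B missed the 21-day window (35 days after the deed), so its recording date stands; D relates back to 2018-02-01 (work commenced).
By effective date, earliest first: D (2018-02-01), E (2018-02-16), C (2018-06-26), B (2018-12-22), A (2019-04-24).
B already ranks below D; the subordination has no effect.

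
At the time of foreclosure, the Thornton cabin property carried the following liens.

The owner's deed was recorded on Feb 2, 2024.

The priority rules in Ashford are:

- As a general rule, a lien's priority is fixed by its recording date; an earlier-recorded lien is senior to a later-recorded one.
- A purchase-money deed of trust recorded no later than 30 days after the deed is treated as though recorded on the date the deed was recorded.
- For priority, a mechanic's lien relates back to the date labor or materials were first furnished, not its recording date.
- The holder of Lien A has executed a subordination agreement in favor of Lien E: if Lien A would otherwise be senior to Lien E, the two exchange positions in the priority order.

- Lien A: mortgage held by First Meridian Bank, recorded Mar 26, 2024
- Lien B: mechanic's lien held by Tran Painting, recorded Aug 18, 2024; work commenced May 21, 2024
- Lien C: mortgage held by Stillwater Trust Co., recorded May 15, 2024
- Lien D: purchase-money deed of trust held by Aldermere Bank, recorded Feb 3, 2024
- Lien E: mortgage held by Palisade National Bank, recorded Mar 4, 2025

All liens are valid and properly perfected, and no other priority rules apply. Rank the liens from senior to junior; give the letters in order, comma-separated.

D, E, C, B, A

First, effective dates: B's effective date is May 21, 2024, when work began; D's effective date is the deed date, Feb 2, 2024.
Sorted by effective date: D (Feb 2, 2024), A (Mar 26, 2024), C (May 15, 2024), B (May 21, 2024), E (Mar 4, 2025).
A would otherwise be senior to E, so under the subordination agreement A and E exchange positions.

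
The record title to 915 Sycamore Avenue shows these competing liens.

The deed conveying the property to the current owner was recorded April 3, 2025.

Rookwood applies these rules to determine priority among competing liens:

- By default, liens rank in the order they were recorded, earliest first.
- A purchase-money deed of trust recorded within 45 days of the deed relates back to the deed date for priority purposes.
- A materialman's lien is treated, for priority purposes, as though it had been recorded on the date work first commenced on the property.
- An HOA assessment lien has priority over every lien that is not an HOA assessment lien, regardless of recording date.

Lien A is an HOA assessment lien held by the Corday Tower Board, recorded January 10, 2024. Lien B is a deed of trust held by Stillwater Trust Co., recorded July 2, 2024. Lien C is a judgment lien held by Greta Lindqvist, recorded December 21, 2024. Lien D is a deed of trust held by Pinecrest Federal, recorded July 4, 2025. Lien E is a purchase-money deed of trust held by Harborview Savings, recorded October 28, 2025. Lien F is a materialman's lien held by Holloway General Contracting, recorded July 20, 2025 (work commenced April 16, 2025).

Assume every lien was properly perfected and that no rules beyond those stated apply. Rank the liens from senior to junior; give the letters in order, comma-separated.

A, B, C, F, D, E

Adjusting effective dates: E was recorded 208 days after the deed, outside the 45-day window, so it keeps its recording date; F's effective date is April 16, 2025, when work began.
As an HOA assessment lien, A is senior to every other lien.
Remaining liens by effective date: B (July 2, 2024), C (December 21, 2024), F (April 16, 2025), D (July 4, 2025), E (October 28, 2025).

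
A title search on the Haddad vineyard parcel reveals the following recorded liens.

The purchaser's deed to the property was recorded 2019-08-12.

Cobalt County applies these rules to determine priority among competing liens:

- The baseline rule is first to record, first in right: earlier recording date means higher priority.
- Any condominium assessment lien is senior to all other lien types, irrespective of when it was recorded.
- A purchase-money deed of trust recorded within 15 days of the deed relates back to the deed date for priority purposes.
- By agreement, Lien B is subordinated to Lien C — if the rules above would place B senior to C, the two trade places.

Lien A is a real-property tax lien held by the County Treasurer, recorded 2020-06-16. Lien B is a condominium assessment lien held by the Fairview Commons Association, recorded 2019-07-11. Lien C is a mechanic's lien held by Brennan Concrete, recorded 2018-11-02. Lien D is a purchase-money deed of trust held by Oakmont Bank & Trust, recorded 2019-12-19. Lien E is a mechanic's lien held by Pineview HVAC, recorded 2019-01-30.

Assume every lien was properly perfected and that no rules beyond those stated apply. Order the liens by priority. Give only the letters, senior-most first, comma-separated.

C, B, E, D, A

Adjusting effective dates: D was recorded 129 days after the deed, outside the 15-day window, so it keeps its recording date.
B is a condominium assessment lien and takes priority over every other lien.
Ordering the rest by effective date: C (2018-11-02), E (2019-01-30), D (2019-12-19), A (2020-06-16).
B would otherwise be senior to C, so under the subordination agreement B and C exchange positions.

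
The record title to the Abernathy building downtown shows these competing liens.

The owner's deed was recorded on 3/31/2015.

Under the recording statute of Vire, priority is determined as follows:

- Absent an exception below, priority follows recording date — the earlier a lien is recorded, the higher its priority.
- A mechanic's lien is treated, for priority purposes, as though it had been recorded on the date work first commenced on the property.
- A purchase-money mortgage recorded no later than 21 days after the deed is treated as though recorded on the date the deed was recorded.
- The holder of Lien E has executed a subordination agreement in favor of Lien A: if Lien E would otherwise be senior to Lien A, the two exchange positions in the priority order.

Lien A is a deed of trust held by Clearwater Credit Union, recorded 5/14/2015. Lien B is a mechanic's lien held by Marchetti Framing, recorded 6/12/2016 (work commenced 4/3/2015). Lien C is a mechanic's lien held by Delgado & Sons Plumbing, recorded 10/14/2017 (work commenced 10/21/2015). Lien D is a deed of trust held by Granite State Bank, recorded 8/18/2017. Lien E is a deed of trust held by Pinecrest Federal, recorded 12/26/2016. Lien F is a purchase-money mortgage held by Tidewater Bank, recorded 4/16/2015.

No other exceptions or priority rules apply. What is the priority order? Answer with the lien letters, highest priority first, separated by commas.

Effective dates after the stated exceptions: B's effective date is 4/3/2015, when work began; C relates back to 10/21/2015 (work commenced); F relates back to the deed date 3/31/2015.
Sorted by effective date: F (3/31/2015), B (4/3/2015), A (5/14/2015), C (10/21/2015), E (12/26/2016), D (8/18/2017).
E already ranks below A; the subordination has no effect.

F, B, A, C, E, D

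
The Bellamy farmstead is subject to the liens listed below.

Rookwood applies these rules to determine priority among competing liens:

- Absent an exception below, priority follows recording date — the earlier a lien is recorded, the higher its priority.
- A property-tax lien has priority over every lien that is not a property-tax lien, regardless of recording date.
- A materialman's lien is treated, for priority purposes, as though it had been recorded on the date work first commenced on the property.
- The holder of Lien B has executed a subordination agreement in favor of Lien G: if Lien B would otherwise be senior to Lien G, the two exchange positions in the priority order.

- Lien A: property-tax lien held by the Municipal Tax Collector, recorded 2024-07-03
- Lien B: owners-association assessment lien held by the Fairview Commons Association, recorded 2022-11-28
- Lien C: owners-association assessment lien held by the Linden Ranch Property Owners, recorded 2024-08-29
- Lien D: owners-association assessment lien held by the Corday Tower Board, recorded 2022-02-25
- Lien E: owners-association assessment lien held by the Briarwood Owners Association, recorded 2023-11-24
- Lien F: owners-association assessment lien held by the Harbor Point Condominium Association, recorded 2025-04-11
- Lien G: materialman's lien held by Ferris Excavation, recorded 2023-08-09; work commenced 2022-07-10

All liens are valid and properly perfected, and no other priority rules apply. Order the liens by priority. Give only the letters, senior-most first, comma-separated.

Adjusting effective dates: G is treated as recorded 2022-07-10, the work-commencement date.
A is a property-tax lien and takes priority over every other lien.
The other liens, earliest effective date first: D (2022-02-25), G (2022-07-10), B (2022-11-28), E (2023-11-24), C (2024-08-29), F (2025-04-11).
B already ranks below G; the subordination has no effect.

A, D, G, B, E, C, F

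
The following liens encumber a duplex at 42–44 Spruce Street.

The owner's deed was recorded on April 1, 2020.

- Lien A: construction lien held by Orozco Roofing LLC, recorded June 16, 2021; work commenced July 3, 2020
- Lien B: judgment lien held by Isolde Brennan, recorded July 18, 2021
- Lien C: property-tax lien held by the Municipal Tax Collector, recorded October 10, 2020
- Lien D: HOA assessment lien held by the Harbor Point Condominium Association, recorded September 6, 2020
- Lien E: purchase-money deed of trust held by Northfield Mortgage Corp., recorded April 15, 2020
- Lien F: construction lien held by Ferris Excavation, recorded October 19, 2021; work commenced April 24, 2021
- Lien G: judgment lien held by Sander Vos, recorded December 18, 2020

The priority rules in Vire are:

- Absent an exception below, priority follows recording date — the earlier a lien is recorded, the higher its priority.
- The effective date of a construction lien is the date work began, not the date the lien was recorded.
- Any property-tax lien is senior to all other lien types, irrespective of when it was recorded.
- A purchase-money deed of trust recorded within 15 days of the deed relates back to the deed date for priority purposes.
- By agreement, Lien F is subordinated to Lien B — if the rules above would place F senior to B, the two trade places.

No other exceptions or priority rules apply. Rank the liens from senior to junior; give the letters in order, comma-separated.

C, E, A, D, G, B, F

Adjusting effective dates: A is treated as recorded July 3, 2020, the work-commencement date; E's effective date is the deed date, April 1, 2020; F is treated as recorded April 24, 2021, the work-commencement date.
C is a property-tax lien, so it outranks all other liens regardless of date.
Among the remaining liens, by effective date: E (April 1, 2020), A (July 3, 2020), D (September 6, 2020), G (December 18, 2020), F (April 24, 2021), B (July 18, 2021).
F would otherwise be senior to B, so under the subordination agreement F and B exchange positions.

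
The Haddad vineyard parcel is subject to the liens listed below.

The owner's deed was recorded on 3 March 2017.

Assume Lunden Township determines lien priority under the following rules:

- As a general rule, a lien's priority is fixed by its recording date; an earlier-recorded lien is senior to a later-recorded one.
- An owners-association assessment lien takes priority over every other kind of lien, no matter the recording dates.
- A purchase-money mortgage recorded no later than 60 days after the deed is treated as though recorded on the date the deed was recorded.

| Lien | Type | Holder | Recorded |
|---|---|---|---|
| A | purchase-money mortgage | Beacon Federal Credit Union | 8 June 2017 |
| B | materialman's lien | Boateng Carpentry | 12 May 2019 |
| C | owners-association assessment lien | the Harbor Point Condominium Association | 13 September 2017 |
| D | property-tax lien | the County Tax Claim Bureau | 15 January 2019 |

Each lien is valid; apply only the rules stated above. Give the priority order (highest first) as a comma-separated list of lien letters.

Effective dates after the stated exceptions: A missed the 60-day window (97 days after the deed), so its recording date stands.
C is an owners-association assessment lien, so it outranks all other liens regardless of date.
Ordering the rest by effective date: A (8 June 2017), D (15 January 2019), B (12 May 2019).

C, A, D, B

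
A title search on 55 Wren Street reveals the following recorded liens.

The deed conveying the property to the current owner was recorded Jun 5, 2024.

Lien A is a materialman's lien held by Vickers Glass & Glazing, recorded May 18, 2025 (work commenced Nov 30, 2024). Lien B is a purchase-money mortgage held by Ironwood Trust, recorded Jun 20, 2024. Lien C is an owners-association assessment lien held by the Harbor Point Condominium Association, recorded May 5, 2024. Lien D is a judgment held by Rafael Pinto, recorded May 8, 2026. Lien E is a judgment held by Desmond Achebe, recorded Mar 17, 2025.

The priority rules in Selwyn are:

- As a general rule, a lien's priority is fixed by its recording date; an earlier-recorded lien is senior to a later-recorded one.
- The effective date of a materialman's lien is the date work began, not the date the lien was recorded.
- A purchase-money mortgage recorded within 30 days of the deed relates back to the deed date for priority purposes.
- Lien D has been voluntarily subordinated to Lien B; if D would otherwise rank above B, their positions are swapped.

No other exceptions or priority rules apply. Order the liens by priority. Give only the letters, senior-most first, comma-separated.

Effective dates: A is treated as recorded Nov 30, 2024, the work-commencement date; B's effective date is the deed date, Jun 5, 2024.
Ordering by effective date: C (May 5, 2024), B (Jun 5, 2024), A (Nov 30, 2024), E (Mar 17, 2025), D (May 8, 2026).
D already ranks below B; the subordination has no effect.

C, B, A, E, D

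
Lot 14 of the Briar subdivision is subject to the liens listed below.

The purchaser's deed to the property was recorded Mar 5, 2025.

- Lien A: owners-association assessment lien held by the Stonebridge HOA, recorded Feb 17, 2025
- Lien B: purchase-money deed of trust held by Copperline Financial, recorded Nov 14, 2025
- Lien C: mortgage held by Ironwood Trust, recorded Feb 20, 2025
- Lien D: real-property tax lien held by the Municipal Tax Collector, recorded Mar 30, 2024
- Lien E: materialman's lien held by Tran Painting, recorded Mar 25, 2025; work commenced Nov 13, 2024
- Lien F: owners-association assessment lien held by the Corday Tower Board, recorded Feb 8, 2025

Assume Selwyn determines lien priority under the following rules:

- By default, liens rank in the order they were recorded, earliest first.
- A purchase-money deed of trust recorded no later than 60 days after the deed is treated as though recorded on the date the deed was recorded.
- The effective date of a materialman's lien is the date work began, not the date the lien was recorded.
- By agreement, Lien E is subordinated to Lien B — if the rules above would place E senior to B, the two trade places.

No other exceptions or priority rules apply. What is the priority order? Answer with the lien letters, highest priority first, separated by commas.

D, B, F, A, C, E

Adjusting effective dates: B was recorded 254 days after the deed, outside the 60-day window, so it keeps its recording date; E is treated as recorded Nov 13, 2024, the work-commencement date.
By effective date: D (Mar 30, 2024), E (Nov 13, 2024), F (Feb 8, 2025), A (Feb 17, 2025), C (Feb 20, 2025), B (Nov 14, 2025).
Because E would otherwise rank above B, the subordination swaps them.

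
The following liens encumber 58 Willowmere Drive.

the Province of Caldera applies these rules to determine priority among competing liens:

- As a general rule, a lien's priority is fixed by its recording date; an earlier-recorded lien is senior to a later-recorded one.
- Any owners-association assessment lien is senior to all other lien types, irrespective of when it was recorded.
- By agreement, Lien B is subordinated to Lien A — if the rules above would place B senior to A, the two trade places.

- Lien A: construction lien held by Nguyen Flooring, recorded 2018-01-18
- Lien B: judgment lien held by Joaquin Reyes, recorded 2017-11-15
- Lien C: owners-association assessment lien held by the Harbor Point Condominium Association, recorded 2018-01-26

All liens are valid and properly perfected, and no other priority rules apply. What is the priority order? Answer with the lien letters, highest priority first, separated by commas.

C, A, B

C is an owners-association assessment lien, so it outranks all other liens regardless of date.
Among the remaining liens, by effective date: B (2017-11-15), A (2018-01-18).
Because B would otherwise rank above A, the subordination swaps them.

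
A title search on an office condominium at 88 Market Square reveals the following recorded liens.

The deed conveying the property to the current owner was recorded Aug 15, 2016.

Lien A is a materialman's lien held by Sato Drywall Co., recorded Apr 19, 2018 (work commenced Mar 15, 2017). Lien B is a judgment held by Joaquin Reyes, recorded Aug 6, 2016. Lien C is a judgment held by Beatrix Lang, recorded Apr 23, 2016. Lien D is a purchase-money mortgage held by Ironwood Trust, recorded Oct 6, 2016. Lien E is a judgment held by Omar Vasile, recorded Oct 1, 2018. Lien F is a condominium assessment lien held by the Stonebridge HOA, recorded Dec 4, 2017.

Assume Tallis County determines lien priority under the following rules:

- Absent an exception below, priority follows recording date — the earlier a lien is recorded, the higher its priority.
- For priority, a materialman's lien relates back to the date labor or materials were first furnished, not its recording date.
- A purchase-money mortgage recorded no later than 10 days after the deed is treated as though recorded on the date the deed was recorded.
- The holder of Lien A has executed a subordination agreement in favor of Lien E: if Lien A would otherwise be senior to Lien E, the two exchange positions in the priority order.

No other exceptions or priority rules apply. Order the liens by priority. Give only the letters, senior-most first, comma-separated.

Adjusting effective dates: A's effective date is Mar 15, 2017, when work began; D missed the 10-day window (52 days after the deed), so its recording date stands.
Ordering by effective date: C (Apr 23, 2016), B (Aug 6, 2016), D (Oct 6, 2016), A (Mar 15, 2017), F (Dec 4, 2017), E (Oct 1, 2018).
Because A would otherwise rank above E, the subordination swaps them.

C, B, D, E, F, A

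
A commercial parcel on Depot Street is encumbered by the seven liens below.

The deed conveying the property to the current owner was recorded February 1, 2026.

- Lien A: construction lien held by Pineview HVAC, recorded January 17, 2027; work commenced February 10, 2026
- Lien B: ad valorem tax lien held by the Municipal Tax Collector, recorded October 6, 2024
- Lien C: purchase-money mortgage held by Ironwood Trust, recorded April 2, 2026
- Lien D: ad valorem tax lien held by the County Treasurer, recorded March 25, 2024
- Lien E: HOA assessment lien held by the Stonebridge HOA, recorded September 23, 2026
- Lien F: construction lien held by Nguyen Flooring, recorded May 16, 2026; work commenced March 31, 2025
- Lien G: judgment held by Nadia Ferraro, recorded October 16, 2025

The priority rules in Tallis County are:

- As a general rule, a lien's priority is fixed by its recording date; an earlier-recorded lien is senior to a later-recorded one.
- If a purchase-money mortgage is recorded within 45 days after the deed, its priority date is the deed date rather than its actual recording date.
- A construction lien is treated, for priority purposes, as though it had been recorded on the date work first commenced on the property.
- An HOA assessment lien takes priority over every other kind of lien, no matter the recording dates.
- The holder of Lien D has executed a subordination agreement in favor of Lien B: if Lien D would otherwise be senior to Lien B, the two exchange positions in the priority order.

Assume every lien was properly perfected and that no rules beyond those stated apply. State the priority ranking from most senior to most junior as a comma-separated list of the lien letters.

Adjusting effective dates: A relates back to February 10, 2026 (work commenced); C missed the 45-day window (60 days after the deed), so its recording date stands; F is treated as recorded March 31, 2025, the work-commencement date.
E is an HOA assessment lien and takes priority over every other lien.
Ordering the rest by effective date: D (March 25, 2024), B (October 6, 2024), F (March 31, 2025), G (October 16, 2025), A (February 10, 2026), C (April 2, 2026).
D would otherwise be senior to B, so under the subordination agreement D and B exchange positions.

E, B, D, F, G, A, C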